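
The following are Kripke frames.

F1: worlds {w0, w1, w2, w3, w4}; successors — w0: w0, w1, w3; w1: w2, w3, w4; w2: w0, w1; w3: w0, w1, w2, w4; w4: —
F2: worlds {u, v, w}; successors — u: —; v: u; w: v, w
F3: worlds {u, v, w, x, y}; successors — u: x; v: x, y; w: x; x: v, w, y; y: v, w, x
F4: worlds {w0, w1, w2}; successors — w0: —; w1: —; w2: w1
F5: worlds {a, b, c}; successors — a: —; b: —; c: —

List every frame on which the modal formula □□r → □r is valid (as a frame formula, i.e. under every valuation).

This is the axiom for density; its first-order frame correspondent is ∀x ∀y (Rxy → ∃z (Rxz ∧ Rzy)).
F1: fails — Rw1w3 but no z with Rw1z and Rzw3.
F2: fails — Rvu but no z with Rvz and Rzu.
F3: fails — Rwx but no z with Rwz and Rzx.
F4: fails — Rw2w1 but no z with Rw2z and Rzw1.
F5: satisfies the condition.
Valid on: F5.

F5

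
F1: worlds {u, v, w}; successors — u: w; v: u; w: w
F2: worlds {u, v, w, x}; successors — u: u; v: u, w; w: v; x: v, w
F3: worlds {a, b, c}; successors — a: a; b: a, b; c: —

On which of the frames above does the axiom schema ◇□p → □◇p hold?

Frame correspondent (Sahlqvist): ∀x ∀y ∀z (Rxy ∧ Rxz → ∃w (Ryw ∧ Rzw)) — i.e. convergence.
F1: ✓.
F2: fails — Rvw and Rvu but w and u have no common successor.
F3: ✓.

F1, F3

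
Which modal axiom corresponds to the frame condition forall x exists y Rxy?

□s → ◇s

This is seriality; the standard corresponding axiom is D: □s → ◇s.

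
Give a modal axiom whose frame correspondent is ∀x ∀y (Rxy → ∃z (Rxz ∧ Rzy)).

□□p → □p

A defining formula is □□p → □p (the C4 axiom).
Suppose □□p→□p is valid. Take Rxy and set V(p)={w : xR²w}. Then □□p at x, so □p at x, so p at y, i.e. ∃z(Rxz∧Rzy).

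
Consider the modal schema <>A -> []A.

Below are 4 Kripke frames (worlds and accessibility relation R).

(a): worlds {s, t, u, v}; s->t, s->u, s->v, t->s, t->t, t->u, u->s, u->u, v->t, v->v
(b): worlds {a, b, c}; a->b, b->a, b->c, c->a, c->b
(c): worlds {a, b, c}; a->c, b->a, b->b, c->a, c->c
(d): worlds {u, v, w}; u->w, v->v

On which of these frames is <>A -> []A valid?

(d)

This is the axiom for partial functionality; its first-order frame correspondent is forall x forall y forall z (Rxy & Rxz -> y = z).
(a): fails — s sees both t and u.
(b): fails — b sees both a and c.
(c): fails — b sees both a and b.
(d): condition met.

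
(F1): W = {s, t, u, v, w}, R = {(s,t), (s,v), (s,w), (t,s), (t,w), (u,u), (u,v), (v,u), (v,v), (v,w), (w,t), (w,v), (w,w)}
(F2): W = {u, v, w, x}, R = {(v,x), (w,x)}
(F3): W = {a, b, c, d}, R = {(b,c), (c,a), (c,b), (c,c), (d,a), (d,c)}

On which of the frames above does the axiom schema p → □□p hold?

(F2)

This is the axiom for a generalized confluence (Geach) condition; its first-order frame correspondent is ∀x ∀z (xR²z → ∃w (x = w ∧ z = w)).
(F1): fails — sR²t but s ≠ t.
(F2): holds.
(F3): fails — bR²a but b ≠ a.
Valid on: (F2).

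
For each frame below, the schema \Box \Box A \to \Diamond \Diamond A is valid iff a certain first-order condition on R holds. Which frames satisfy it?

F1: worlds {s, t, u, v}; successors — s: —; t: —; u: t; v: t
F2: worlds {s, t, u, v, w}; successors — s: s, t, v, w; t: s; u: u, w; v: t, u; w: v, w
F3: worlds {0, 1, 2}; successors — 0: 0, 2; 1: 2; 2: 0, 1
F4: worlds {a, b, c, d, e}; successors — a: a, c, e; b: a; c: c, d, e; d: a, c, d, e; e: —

The schema corresponds to a generalized confluence (Geach) condition: \forall x \exists w (x R^2 w \wedge x R^2 w).
F1: fails — at s but no w with sR²w and sR²w.
F2: condition met.
F3: condition met.
F4: fails — at e but no w with eR²w and eR²w.
Valid on: F2, F3.

F2, F3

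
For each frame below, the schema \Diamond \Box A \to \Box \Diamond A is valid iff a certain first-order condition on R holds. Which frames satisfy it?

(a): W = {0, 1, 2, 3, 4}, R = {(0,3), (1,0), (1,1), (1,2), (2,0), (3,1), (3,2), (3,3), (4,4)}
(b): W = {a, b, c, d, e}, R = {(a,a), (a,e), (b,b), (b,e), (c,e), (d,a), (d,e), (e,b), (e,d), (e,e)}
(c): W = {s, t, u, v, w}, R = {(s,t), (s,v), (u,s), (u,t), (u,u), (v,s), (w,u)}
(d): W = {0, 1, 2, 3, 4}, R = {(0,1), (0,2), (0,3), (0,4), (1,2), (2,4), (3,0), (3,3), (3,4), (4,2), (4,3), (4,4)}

(b)

Frame correspondent (Sahlqvist): \forall x \forall y \forall z (Rxy \wedge Rxz \to \exists w (Ryw \wedge Rzw)) — i.e. convergence.
(a): fails — R10 and R12 but 0 and 2 have no common successor.
(b): ✓.
(c): fails — Rsv and Rst but v and t have no common successor.
(d): fails — R02 and R01 but 2 and 1 have no common successor.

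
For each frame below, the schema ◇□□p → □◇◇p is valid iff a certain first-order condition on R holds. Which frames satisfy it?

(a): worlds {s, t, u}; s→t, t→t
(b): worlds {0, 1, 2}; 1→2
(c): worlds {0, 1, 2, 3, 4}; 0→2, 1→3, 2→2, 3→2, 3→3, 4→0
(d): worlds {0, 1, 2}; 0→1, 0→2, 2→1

The schema corresponds to a generalized confluence (Geach) condition: ∀x ∀y ∀z ((xRy ∧ xRz) → ∃w (yR²w ∧ zR²w)).
(a): condition met.
(b): fails — 1R2, 1R2 but no w with 2R²w and 2R²w.
(c): condition met.
(d): fails — 0R1, 0R1 but no w with 1R²w and 1R²w.

(a), (c)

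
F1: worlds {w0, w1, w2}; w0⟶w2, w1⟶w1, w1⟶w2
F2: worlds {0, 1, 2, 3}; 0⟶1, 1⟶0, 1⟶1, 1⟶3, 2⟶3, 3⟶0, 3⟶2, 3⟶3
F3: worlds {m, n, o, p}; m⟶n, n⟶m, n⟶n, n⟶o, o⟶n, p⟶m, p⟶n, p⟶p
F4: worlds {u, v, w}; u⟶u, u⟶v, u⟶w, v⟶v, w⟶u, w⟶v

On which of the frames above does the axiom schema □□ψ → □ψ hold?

This is the axiom for density; its first-order frame correspondent is ∀x ∀y (Rxy → ∃z (Rxz ∧ Rzy)).
F1: fails — Rw0w2 but no z with Rw0z and Rzw2.
F2: satisfies the condition.
F3: satisfies the condition.
F4: satisfies the condition.
Valid on: F2, F3, F4.

F2, F3, F4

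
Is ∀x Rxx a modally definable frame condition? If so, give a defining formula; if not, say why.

Yes: it is reflexivity, defined by the T schema □r → r.
Suppose □r→r is valid. At any x set V(r)={w : Rxw}. Then □r holds at x, so r holds at x, i.e. Rxx.

Yes, by □r → r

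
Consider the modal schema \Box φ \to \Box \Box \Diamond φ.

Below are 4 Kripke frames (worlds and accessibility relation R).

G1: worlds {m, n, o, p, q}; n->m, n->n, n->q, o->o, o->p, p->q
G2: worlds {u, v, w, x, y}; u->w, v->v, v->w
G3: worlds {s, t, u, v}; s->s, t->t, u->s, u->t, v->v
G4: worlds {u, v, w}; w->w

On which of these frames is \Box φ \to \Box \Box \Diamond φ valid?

G3, G4

Frame correspondent (Sahlqvist): \forall x \forall z (x R^2 z \to \exists w (xRw \wedge zRw)) — i.e. a generalized confluence (Geach) condition.
G1: fails — nR²m but no w with nRw and mRw.
G2: fails — vR²w but no t with vRt and wRt.
G3: holds.
G4: holds.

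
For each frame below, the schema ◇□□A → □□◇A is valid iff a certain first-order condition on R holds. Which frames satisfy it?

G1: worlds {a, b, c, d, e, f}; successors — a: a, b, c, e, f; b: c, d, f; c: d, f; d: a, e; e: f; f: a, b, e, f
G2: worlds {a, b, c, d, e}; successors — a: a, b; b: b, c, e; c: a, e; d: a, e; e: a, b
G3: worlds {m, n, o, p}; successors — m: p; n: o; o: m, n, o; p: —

The schema corresponds to a generalized confluence (Geach) condition: ∀x ∀y ∀z ((xRy ∧ xR²z) → ∃w (yR²w ∧ zRw)).
G1: ✓.
G2: ✓.
G3: fails — oRm, oR²m but no w with mR²w and mRw.
Valid on: G1, G2.

G1, G2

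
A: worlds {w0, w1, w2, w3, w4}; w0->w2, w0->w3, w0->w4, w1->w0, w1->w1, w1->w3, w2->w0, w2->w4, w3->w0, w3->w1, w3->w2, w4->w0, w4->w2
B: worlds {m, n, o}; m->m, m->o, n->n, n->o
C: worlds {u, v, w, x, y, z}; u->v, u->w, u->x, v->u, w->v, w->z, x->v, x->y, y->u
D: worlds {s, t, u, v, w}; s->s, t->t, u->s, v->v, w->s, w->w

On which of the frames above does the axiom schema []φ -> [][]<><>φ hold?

A, D

The schema corresponds to a generalized confluence (Geach) condition: forall x forall z (x R^2 z -> exists w (xRw & z R^2 w)).
A: condition met.
B: fails — mR²o but no w with mRw and oR²w.
C: fails — uR²z but no t with uRt and zR²t.
D: condition met.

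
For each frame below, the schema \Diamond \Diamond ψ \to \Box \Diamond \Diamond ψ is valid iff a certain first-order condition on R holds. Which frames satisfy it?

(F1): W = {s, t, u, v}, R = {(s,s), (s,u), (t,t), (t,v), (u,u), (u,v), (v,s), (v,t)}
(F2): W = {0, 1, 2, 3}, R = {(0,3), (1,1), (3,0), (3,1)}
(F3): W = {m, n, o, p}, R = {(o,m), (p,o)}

none

The schema corresponds to a generalized confluence (Geach) condition: \forall x \forall y \forall z ((x R^2 y \wedge xRz) \to \exists w (y = w \wedge z R^2 w)).
(F1): fails — vR²t, vRs but no w with t=w and sR²w.
(F2): fails — 0R²0, 0R3 but no w with 0=w and 3R²w.
(F3): fails — pR²m, pRo but no w with m=w and oR²w.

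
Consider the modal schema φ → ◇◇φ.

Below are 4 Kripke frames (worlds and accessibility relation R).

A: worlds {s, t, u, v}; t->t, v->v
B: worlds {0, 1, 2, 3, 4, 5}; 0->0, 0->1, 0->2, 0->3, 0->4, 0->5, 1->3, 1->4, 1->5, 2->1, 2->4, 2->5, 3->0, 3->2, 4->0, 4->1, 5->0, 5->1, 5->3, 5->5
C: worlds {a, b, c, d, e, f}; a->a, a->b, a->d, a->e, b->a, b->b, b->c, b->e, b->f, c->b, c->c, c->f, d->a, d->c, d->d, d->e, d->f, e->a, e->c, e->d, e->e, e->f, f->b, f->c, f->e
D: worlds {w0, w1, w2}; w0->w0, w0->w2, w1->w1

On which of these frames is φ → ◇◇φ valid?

Frame correspondent (Sahlqvist): ∀x ∃w (x = w ∧ xR²w) — i.e. a generalized confluence (Geach) condition.
A: fails — at s but no w with s=w and sR²w.
B: fails — at 2 but no w with 2=w and 2R²w.
C: holds.
D: fails — at w2 but no w with w2=w and w2R²w.

C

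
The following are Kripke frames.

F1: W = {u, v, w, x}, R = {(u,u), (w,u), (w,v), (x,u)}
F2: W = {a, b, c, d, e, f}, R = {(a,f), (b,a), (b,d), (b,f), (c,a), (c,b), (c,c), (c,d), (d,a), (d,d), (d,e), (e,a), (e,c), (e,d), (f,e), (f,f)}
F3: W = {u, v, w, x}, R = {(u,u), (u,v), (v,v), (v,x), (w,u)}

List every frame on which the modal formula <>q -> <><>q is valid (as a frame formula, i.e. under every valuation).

F2, F3

Frame correspondent (Sahlqvist): forall x forall y (xRy -> exists w (y = w & x R^2 w)) — i.e. a generalized confluence (Geach) condition.
F1: fails — wRv but no t with v=t and wR²t.
F2: ✓.
F3: ✓.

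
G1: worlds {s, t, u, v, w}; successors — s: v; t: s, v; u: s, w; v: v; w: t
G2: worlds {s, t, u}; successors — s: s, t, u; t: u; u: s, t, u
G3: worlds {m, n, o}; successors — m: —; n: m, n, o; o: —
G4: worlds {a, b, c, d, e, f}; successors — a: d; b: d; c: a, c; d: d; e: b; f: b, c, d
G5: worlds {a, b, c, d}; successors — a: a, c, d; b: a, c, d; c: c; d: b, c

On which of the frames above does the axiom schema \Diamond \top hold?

Frame correspondent (Sahlqvist): \forall x \exists y Rxy — i.e. seriality.
G1: holds.
G2: holds.
G3: fails — world m has no successor.
G4: holds.
G5: holds.

G1, G2, G4, G5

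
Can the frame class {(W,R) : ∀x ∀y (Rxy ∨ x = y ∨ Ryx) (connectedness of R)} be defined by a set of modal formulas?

If a class were modally definable it would be closed under disjoint unions (Goldblatt–Thomason).
Take 3 disjoint single-world reflexive frames: each is trivially connected, but their disjoint union has 3 worlds with no edge between distinct components, so it is not connected.
So no modal formula (or set of formulas) defines exactly the connected frames.

No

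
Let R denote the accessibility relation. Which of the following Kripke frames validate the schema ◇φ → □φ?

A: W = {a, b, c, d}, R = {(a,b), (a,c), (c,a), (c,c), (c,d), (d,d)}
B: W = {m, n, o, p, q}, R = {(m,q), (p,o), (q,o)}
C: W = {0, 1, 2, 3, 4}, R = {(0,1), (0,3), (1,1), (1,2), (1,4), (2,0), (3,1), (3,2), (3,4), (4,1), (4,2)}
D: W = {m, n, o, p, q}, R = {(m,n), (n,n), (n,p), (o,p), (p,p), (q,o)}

Frame correspondent (Sahlqvist): ∀x ∀y ∀z (Rxy ∧ Rxz → y = z) — i.e. partial functionality.
A: fails — a sees both b and c.
B: satisfies the condition.
C: fails — 0 sees both 1 and 3.
D: fails — n sees both n and p.
Valid on: B.

B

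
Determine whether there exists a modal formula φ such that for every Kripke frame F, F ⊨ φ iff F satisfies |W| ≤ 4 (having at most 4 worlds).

No — not modally definable

If a class were modally definable it would be closed under disjoint unions (Goldblatt–Thomason).
Any modal formula valid on each of 5 disjoint one-world frames is valid on their disjoint union (validity is preserved under disjoint unions). Each one-world frame has |W|=1≤4, but the union has |W|=5.
So the class is not modally definable.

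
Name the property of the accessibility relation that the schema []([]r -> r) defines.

shift-reflexivity

Suppose □(□r→r) is valid. Take Rxy and set V(r)={w : Ryw}. Then at y, □r holds; since □(□r→r) at x, □r→r at y, so r at y, i.e. Ryy.
Conversely, on a frame with shift-reflexivity the schema holds at every world under every valuation.
Frame condition: forall x forall y (Rxy -> Ryy).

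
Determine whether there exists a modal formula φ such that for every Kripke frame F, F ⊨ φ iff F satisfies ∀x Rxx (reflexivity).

Definable; □q → q defines it

Yes: it is reflexivity, defined by the T schema □q → q.
Suppose □q→q is valid. At any x set V(q)={w : Rxw}. Then □q holds at x, so q holds at x, i.e. Rxx.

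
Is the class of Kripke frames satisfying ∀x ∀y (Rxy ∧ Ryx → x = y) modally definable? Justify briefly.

Not modally definable

Any modally definable frame class is closed under surjective bounded morphisms.
The 8-cycle (worlds s,t,u,v,w,x,y,z with s→t→u→v→w→x→y→z→s) is antisymmetric. Sending even-indexed worlds to • and odd-indexed worlds to ∘ is a surjective bounded morphism onto the two-world frame with •↔∘, which is not antisymmetric.
So no modal formula (or set of formulas) defines exactly the antisymmetric frames.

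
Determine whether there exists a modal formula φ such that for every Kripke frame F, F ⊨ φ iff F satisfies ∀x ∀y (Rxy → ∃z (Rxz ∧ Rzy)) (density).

This is a Sahlqvist condition; the C4 axiom □□q → □q defines it.
Suppose □□q→□q is valid. Take Rxy and set V(q)={w : xR²w}. Then □□q at x, so □q at x, so q at y, i.e. ∃z(Rxz∧Rzy).

Definable; □□q → □q defines it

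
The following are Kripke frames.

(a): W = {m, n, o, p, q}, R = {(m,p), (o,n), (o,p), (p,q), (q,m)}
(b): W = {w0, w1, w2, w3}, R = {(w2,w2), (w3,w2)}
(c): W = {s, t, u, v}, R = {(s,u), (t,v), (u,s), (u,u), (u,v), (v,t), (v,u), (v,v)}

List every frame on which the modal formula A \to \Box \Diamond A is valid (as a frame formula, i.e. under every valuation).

(c)

Frame correspondent (Sahlqvist): \forall x \forall y (Rxy \to Ryx) — i.e. symmetry.
(a): fails — Ron but not Rno.
(b): fails — Rw3w2 but not Rw2w3.
(c): ✓.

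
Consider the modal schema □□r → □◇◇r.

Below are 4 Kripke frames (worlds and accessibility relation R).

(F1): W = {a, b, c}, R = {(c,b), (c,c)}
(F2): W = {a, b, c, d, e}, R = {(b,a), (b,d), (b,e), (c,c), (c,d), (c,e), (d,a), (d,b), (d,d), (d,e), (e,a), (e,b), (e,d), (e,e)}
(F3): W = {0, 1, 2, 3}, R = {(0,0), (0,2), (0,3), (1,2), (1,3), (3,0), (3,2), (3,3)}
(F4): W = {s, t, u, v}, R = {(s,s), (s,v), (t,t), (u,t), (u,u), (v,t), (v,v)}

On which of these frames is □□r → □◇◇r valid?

The schema corresponds to a generalized confluence (Geach) condition: ∀x ∀z (xRz → ∃w (xR²w ∧ zR²w)).
(F1): fails — cRb but no w with cR²w and bR²w.
(F2): fails — bRa but no w with bR²w and aR²w.
(F3): fails — 0R2 but no w with 0R²w and 2R²w.
(F4): satisfies the condition.
Valid on: (F4).

(F4)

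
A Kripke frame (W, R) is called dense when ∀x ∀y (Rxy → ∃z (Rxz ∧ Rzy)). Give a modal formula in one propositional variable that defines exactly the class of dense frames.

A defining formula is □□q → □q (the C4 axiom).
Suppose □□q→□q is valid. Take Rxy and set V(q)={w : xR²w}. Then □□q at x, so □q at x, so q at y, i.e. ∃z(Rxz∧Rzy).

□□q → □q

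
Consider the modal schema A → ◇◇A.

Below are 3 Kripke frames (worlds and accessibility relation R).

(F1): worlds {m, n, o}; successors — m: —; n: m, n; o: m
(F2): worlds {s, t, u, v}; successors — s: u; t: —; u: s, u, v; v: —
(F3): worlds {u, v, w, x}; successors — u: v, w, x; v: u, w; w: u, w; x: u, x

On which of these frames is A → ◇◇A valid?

The schema corresponds to a generalized confluence (Geach) condition: ∀x ∃w (x = w ∧ xR²w).
(F1): fails — at m but no w with m=w and mR²w.
(F2): fails — at t but no w with t=w and tR²w.
(F3): ✓.

(F3)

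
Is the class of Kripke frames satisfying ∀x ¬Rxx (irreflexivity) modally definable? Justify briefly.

Any modally definable frame class is closed under surjective bounded morphisms.
The 3-cycle (worlds w0,w1,w2 with w0→w1→w2→w0) is irreflexive, and the map sending every world to a single reflexive point • is a surjective bounded morphism (forth: every edge maps to (•,•); back: every world has a successor). So any modal formula valid on the 3-cycle is also valid on the reflexive point, which is not irreflexive.
Hence irreflexivity is not modally definable.

No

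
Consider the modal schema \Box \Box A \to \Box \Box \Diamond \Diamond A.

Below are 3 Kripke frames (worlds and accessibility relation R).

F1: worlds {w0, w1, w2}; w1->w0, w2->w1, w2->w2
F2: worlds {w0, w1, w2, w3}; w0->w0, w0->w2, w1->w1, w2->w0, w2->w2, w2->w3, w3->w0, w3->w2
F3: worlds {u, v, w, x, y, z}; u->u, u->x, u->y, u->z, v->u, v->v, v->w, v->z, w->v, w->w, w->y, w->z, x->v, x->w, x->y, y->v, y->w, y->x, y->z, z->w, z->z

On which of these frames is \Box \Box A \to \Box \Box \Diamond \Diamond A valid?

The schema corresponds to a generalized confluence (Geach) condition: \forall x \forall z (x R^2 z \to \exists w (x R^2 w \wedge z R^2 w)).
F1: fails — w2R²w0 but no w with w2R²w and w0R²w.
F2: condition met.
F3: condition met.
Valid on: F2, F3.

F2, F3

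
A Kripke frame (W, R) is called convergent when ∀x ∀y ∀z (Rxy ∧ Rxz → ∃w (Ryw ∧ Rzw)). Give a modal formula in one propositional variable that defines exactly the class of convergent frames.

A defining formula is ◇□r → □◇r (the .2 axiom).
Suppose ◇□r→□◇r is valid. Take Rxy, Rxz and set V(r)={w : Ryw}. Then □r at y so ◇□r at x, so □◇r at x, so ◇r at z, giving w with Rzw and Ryw.

◇□r → □◇r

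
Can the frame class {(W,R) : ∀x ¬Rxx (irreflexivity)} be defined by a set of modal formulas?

No — not modally definable

Any modally definable frame class is closed under surjective bounded morphisms.
The 2-cycle (worlds 0,1 with 0→1→0) is irreflexive, and the map sending every world to a single reflexive point • is a surjective bounded morphism (forth: every edge maps to (•,•); back: every world has a successor). So any modal formula valid on the 2-cycle is also valid on the reflexive point, which is not irreflexive.
So the class is not modally definable.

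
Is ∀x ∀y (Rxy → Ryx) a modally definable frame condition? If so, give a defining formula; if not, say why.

Definable; r → □◇r defines it

This is a Sahlqvist condition; the B axiom r → □◇r defines it.
Suppose r→□◇r is valid. Take Rxy and set V(r)={x}. Then r at x, so □◇r at x, so ◇r at y, so some z with Ryz has r; z=x, i.e. Ryx.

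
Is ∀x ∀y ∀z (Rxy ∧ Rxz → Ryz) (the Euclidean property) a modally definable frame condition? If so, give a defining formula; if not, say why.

Yes: it is the Euclidean property, defined by the 5 schema ◇p → □◇p.
Suppose ◇p→□◇p is valid. Take Rxy, Rxz and set V(p)={y}. Then ◇p at x, so □◇p at x, so ◇p at z, so some w with Rzw has p; w=y, i.e. Rzy. By symmetry of the argument, Ryz.

Yes — defined by ◇p → □◇p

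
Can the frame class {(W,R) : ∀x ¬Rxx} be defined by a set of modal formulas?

Not definable by any modal formula

Any modally definable frame class is closed under surjective bounded morphisms.
The 3-cycle (worlds a,b,c with a→b→c→a) is irreflexive, and the map sending every world to a single reflexive point • is a surjective bounded morphism (forth: every edge maps to (•,•); back: every world has a successor). So any modal formula valid on the 3-cycle is also valid on the reflexive point, which is not irreflexive.
So no modal formula (or set of formulas) defines exactly the irreflexive frames.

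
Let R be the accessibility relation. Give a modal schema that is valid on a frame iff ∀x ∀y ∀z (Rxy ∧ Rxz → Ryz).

A defining formula is ◇s → □◇s (the 5 axiom).
Suppose ◇s→□◇s is valid. Take Rxy, Rxz and set V(s)={y}. Then ◇s at x, so □◇s at x, so ◇s at z, so some w with Rzw has s; w=y, i.e. Rzy. By symmetry of the argument, Ryz.

◇s → □◇s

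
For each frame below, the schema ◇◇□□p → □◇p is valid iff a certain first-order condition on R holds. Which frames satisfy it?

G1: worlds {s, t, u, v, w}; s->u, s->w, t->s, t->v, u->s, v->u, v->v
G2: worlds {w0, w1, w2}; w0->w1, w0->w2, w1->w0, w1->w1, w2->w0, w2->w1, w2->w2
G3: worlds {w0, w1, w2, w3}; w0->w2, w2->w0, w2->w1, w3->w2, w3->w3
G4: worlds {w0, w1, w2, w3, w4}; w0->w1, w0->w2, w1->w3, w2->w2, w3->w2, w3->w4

The schema corresponds to a generalized confluence (Geach) condition: ∀x ∀y ∀z ((xR²y ∧ xRz) → ∃w (yR²w ∧ zRw)).
G1: fails — sR²s, sRw but no w* with sR²w* and wRw*.
G2: condition met.
G3: fails — w0R²w1, w0Rw2 but no w with w1R²w and w2Rw.
G4: fails — w0R²w2, w0Rw1 but no w with w2R²w and w1Rw.
Valid on: G2.

G2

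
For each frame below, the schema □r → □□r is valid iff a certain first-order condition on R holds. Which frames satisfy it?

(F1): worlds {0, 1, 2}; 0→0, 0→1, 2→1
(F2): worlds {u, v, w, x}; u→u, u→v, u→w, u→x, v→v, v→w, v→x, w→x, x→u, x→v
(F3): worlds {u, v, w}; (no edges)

This is the axiom for transitivity; its first-order frame correspondent is ∀x ∀y ∀z (Rxy ∧ Ryz → Rxz).
(F1): satisfies the condition.
(F2): fails — Rwx and Rxu but not Rwu.
(F3): satisfies the condition.
Valid on: (F1), (F3).

(F1), (F3)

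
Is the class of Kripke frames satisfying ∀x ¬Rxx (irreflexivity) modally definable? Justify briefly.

No — not modally definable

If a class were modally definable it would be closed under surjective bounded morphisms (Goldblatt–Thomason).
The 5-cycle (worlds s,t,u,v,w with s→t→u→v→w→s) is irreflexive, and the map sending every world to a single reflexive point • is a surjective bounded morphism (forth: every edge maps to (•,•); back: every world has a successor). So any modal formula valid on the 5-cycle is also valid on the reflexive point, which is not irreflexive.
So the class is not modally definable.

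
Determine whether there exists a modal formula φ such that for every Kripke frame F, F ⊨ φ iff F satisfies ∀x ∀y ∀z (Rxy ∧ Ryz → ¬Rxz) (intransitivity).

No

Any modally definable frame class is closed under surjective bounded morphisms.
The 7-cycle (worlds w0,w1,w2,w3,w4,w5,w6 with w0→w1→w2→w3→w4→w5→w6→w0) is intransitive. Mapping every world to a single reflexive point • is a surjective bounded morphism; the reflexive point is not intransitive (R••∧R•• but R••).
Hence intransitivity is not modally definable.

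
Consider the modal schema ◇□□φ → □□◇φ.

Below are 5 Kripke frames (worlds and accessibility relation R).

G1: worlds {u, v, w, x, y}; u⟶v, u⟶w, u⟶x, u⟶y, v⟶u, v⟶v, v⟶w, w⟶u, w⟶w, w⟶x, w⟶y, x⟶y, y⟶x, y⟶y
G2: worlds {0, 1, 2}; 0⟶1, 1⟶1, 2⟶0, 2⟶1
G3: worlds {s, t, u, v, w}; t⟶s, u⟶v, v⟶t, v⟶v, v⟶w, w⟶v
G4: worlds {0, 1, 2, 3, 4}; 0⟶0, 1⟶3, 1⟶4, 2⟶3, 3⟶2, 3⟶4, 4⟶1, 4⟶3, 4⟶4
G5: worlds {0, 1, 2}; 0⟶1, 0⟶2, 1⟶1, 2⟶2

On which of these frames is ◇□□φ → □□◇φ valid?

G2, G4

Frame correspondent (Sahlqvist): ∀x ∀y ∀z ((xRy ∧ xR²z) → ∃w (yR²w ∧ zRw)) — i.e. a generalized confluence (Geach) condition.
G1: fails — uRx, uR²v but no t with xR²t and vRt.
G2: satisfies the condition.
G3: fails — vRt, vR²s but no w* with tR²w* and sRw*.
G4: satisfies the condition.
G5: fails — 0R1, 0R²2 but no w with 1R²w and 2Rw.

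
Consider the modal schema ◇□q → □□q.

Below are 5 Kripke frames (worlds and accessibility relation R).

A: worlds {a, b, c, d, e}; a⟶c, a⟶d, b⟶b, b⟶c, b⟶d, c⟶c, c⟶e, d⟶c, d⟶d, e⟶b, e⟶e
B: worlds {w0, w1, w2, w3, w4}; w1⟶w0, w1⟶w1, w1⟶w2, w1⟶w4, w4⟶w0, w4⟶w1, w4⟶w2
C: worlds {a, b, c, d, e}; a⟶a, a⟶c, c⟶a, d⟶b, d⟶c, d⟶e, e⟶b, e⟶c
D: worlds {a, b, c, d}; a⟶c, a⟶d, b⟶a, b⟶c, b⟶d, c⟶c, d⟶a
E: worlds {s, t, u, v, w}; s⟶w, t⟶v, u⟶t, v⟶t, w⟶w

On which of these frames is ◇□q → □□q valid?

Frame correspondent (Sahlqvist): ∀x ∀y ∀z ((xRy ∧ xR²z) → ∃w (yRw ∧ z = w)) — i.e. a generalized confluence (Geach) condition.
A: fails — aRc, aR²d but no w with cRw and d=w.
B: fails — w1Rw0, w1R²w0 but no w with w0Rw and w0=w.
C: fails — aRc, aR²c but no w with cRw and c=w.
D: fails — aRc, aR²a but no w with cRw and a=w.
E: ✓.
Valid on: E.

E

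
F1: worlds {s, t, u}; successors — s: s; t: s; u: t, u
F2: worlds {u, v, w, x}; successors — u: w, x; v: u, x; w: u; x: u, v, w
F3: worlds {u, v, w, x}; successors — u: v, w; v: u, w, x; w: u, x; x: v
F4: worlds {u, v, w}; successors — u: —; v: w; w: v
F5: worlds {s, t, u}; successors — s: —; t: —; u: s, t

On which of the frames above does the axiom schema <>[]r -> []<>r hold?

This is the axiom for convergence; its first-order frame correspondent is forall x forall y forall z (Rxy & Rxz -> exists w (Ryw & Rzw)).
F1: fails — Rut and Ruu but t and u have no common successor.
F2: fails — Rxw and Rxu but w and u have no common successor.
F3: fails — Rvw and Rvu but w and u have no common successor.
F4: satisfies the condition.
F5: fails — Rus and Rus but s and s have no common successor.

F4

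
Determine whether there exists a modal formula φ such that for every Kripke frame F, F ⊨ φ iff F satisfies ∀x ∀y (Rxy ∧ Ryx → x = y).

Any modally definable frame class is closed under surjective bounded morphisms.
The 8-cycle (worlds w0,w1,w2,w3,w4,w5,w6,w7 with w0→w1→w2→w3→w4→w5→w6→w7→w0) is antisymmetric. Sending even-indexed worlds to a and odd-indexed worlds to b is a surjective bounded morphism onto the two-world frame with a↔b, which is not antisymmetric.
So the class is not modally definable.

Not definable by any modal formula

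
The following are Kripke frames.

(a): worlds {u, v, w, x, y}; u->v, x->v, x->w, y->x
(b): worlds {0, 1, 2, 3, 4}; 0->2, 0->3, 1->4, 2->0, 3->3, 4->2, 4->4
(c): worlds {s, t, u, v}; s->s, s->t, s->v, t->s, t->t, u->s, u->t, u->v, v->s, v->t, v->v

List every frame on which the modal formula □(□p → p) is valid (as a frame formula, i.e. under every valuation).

This is the axiom for shift-reflexivity; its first-order frame correspondent is ∀x ∀y (Rxy → Ryy).
(a): fails — Ruv but not Rvv.
(b): fails — R02 but not R22.
(c): ✓.

(c)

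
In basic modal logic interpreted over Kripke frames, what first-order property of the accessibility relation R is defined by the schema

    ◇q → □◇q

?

The Euclidean property

This is the 5 axiom.
Its frame correspondent is the Euclidean property — ∀x ∀y ∀z (Rxy ∧ Rxz → Ryz).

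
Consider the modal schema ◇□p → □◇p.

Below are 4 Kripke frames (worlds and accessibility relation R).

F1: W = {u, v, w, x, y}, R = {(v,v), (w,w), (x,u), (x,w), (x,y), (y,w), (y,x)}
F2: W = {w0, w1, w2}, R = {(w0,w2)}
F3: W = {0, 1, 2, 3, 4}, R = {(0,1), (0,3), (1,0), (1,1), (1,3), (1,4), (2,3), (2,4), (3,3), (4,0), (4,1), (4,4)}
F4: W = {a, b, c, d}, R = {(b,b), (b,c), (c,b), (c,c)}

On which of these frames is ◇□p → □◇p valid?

The schema corresponds to convergence: ∀x ∀y ∀z (Rxy ∧ Rxz → ∃w (Ryw ∧ Rzw)).
F1: fails — Rxw and Rxu but w and u have no common successor.
F2: fails — Rw0w2 and Rw0w2 but w2 and w2 have no common successor.
F3: fails — R14 and R13 but 4 and 3 have no common successor.
F4: condition met.
Valid on: F4.

F4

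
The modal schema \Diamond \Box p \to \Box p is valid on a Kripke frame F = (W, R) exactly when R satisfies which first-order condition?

Replacing p by ¬p and contraposing gives the equivalent schema ◇p → □◇p.
Suppose ◇p→□◇p is valid. Take Rxy, Rxz and set V(p)={y}. Then ◇p at x, so □◇p at x, so ◇p at z, so some w with Rzw has p; w=y, i.e. Rzy. By symmetry of the argument, Ryz.

the Euclidean property: \forall x \forall y \forall z (Rxy \wedge Rxz \to Ryz)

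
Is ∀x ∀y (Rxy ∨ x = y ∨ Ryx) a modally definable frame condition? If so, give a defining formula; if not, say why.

No

Modal frame validity is preserved under disjoint unions.
Take 2 disjoint single-world reflexive frames: each is trivially connected, but their disjoint union has 2 worlds with no edge between distinct components, so it is not connected.
So no modal formula (or set of formulas) defines exactly the connected frames.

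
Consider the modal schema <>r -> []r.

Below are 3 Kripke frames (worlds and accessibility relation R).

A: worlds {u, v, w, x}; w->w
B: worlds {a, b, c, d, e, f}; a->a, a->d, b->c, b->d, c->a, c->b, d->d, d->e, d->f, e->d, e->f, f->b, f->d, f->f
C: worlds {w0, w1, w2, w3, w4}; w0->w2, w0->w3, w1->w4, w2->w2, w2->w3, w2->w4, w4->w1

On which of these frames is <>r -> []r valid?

A

This is the axiom for partial functionality; its first-order frame correspondent is forall x forall y forall z (Rxy & Rxz -> y = z).
A: holds.
B: fails — a sees both a and d.
C: fails — w0 sees both w2 and w3.
Valid on: A.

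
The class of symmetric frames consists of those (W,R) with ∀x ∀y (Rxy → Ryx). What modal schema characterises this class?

The condition is symmetry. The B schema r → □◇r defines it.

r → □◇r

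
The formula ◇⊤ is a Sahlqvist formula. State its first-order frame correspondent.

seriality

◇⊤ holds at w iff w has a successor, so frame-validity of ◇⊤ is exactly seriality. Equivalently via □r → ◇r:
Suppose □r→◇r is valid. At any x set V(r)=W. Then □r at x, so ◇r at x, so x has a successor.
Conversely, on a frame with seriality the schema holds at every world under every valuation.
So the correspondent is seriality.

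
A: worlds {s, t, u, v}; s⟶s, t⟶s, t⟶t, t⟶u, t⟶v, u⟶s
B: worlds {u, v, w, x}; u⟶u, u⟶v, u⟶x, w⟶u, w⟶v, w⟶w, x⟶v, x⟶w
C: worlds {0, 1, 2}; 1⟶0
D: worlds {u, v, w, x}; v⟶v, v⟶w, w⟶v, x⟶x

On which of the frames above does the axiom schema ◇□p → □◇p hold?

D

Frame correspondent (Sahlqvist): ∀x ∀y ∀z (Rxy ∧ Rxz → ∃w (Ryw ∧ Rzw)) — i.e. convergence.
A: fails — Rtv and Rtv but v and v have no common successor.
B: fails — Ruv and Ruv but v and v have no common successor.
C: fails — R10 and R10 but 0 and 0 have no common successor.
D: holds.
Valid on: D.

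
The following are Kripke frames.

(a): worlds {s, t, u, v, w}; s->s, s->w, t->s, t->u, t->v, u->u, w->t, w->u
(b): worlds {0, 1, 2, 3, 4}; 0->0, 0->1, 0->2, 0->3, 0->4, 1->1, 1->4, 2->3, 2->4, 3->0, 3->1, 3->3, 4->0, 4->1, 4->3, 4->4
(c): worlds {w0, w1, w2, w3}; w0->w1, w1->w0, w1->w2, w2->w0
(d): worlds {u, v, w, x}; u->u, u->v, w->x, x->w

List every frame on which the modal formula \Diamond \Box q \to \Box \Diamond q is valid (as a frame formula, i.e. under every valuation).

This is the axiom for convergence; its first-order frame correspondent is \forall x \forall y \forall z (Rxy \wedge Rxz \to \exists w (Ryw \wedge Rzw)).
(a): fails — Rsw and Rss but w and s have no common successor.
(b): condition met.
(c): fails — Rw1w2 and Rw1w0 but w2 and w0 have no common successor.
(d): fails — Ruv and Ruv but v and v have no common successor.

(b)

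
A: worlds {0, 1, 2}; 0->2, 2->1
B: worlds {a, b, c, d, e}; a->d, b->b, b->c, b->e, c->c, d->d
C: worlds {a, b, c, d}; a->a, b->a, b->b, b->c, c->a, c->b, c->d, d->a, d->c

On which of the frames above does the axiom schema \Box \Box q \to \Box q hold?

B

The schema corresponds to density: \forall x \forall y (Rxy \to \exists z (Rxz \wedge Rzy)).
A: fails — R21 but no z with R2z and Rz1.
B: holds.
C: fails — Rcd but no z with Rcz and Rzd.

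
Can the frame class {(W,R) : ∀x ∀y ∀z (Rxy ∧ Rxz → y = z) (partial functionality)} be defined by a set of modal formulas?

Yes — defined by ◇p → □p

This is a Sahlqvist condition; the CD axiom ◇p → □p defines it.
Suppose ◇p→□p is valid. Take Rxy, Rxz and set V(p)={y}. Then ◇p at x, so □p at x, so p at z, i.e. z=y.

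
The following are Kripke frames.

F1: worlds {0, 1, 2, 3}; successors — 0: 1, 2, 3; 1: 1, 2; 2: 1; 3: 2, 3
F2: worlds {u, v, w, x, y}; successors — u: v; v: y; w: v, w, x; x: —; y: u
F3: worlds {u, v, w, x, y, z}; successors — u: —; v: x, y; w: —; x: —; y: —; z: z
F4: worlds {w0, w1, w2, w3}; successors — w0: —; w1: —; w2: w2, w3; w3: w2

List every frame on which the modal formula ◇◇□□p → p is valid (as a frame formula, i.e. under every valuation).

The schema corresponds to a generalized confluence (Geach) condition: ∀x ∀y (xR²y → ∃w (yR²w ∧ x = w)).
F1: fails — 0R²1 but no w with 1R²w and 0=w.
F2: fails — uR²y but no t with yR²t and u=t.
F3: holds.
F4: holds.
Valid on: F3, F4.

F3, F4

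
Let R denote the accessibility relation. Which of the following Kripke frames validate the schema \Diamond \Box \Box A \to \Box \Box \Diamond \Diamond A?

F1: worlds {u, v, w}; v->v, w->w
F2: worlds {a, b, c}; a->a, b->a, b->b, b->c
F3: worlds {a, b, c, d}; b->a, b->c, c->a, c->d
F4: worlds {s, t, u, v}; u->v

F1, F4

The schema corresponds to a generalized confluence (Geach) condition: \forall x \forall y \forall z ((xRy \wedge x R^2 z) \to \exists w (y R^2 w \wedge z R^2 w)).
F1: holds.
F2: fails — bRa, bR²c but no w with aR²w and cR²w.
F3: fails — bRa, bR²a but no w with aR²w and aR²w.
F4: holds.
Valid on: F1, F4.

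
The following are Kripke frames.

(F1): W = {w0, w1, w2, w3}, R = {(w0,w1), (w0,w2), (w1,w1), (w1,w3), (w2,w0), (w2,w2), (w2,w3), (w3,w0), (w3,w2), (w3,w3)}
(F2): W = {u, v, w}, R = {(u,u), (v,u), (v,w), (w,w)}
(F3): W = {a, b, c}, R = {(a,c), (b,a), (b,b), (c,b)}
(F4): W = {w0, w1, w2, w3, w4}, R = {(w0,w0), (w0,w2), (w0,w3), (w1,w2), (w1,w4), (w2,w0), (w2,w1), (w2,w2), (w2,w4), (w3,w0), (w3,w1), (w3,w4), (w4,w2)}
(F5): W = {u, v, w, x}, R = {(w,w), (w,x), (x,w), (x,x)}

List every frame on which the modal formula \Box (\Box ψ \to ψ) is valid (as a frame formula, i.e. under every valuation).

Frame correspondent (Sahlqvist): \forall x \forall y (Rxy \to Ryy) — i.e. shift-reflexivity.
(F1): fails — Rw3w0 but not Rw0w0.
(F2): satisfies the condition.
(F3): fails — Rac but not Rcc.
(F4): fails — Rw2w4 but not Rw4w4.
(F5): satisfies the condition.
Valid on: (F2), (F5).

(F2), (F5)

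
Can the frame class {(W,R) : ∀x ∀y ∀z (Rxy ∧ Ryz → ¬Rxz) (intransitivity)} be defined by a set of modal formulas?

No

If a class were modally definable it would be closed under surjective bounded morphisms (Goldblatt–Thomason).
The 5-cycle (worlds w0,w1,w2,w3,w4 with w0→w1→w2→w3→w4→w0) is intransitive. Mapping every world to a single reflexive point • is a surjective bounded morphism; the reflexive point is not intransitive (R••∧R•• but R••).
So the class is not modally definable.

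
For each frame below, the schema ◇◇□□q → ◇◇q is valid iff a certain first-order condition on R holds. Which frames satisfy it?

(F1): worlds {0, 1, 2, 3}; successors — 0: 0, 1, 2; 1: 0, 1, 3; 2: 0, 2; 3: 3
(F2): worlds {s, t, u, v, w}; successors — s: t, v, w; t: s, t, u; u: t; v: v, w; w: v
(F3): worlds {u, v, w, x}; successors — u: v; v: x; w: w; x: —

Frame correspondent (Sahlqvist): ∀x ∀y (xR²y → ∃w (yR²w ∧ xR²w)) — i.e. a generalized confluence (Geach) condition.
(F1): holds.
(F2): holds.
(F3): fails — uR²x but no t with xR²t and uR²t.
Valid on: (F1), (F2).

(F1), (F2)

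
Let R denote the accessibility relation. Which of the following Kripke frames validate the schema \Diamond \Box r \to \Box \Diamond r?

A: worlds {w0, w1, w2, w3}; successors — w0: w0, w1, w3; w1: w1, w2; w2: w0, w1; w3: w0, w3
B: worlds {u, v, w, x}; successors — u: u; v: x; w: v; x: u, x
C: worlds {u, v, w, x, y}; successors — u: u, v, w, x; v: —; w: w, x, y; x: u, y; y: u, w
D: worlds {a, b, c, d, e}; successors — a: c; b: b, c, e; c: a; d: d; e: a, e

B

This is the axiom for convergence; its first-order frame correspondent is \forall x \forall y \forall z (Rxy \wedge Rxz \to \exists w (Ryw \wedge Rzw)).
A: fails — Rw0w1 and Rw0w3 but w1 and w3 have no common successor.
B: ✓.
C: fails — Ruv and Ruv but v and v have no common successor.
D: fails — Rbc and Rbb but c and b have no common successor.
Valid on: B.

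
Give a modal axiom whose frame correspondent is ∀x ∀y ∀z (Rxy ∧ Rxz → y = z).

A defining formula is ◇p → □p (the CD axiom).
Suppose ◇p→□p is valid. Take Rxy, Rxz and set V(p)={y}. Then ◇p at x, so □p at x, so p at z, i.e. z=y.

◇p → □p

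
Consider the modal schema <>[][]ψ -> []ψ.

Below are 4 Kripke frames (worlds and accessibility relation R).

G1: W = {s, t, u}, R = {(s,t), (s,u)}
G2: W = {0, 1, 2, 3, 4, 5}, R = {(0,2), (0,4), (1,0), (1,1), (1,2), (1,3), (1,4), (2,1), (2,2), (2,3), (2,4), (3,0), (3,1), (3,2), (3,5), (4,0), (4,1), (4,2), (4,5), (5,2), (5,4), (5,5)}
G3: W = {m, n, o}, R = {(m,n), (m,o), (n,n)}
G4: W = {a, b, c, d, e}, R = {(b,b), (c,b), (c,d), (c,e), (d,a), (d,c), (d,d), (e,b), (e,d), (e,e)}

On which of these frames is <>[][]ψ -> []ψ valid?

Frame correspondent (Sahlqvist): forall x forall y forall z ((xRy & xRz) -> exists w (y R^2 w & z = w)) — i.e. a generalized confluence (Geach) condition.
G1: fails — sRt, sRt but no w with tR²w and t=w.
G2: satisfies the condition.
G3: fails — mRn, mRo but no w with nR²w and o=w.
G4: fails — cRb, cRd but no w with bR²w and d=w.
Valid on: G2.

G2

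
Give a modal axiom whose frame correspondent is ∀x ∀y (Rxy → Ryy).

□(□ψ → ψ)

This is shift-reflexivity; the standard corresponding axiom is T□: □(□ψ → ψ).
Suppose □(□ψ→ψ) is valid. Take Rxy and set V(ψ)={w : Ryw}. Then at y, □ψ holds; since □(□ψ→ψ) at x, □ψ→ψ at y, so ψ at y, i.e. Ryy.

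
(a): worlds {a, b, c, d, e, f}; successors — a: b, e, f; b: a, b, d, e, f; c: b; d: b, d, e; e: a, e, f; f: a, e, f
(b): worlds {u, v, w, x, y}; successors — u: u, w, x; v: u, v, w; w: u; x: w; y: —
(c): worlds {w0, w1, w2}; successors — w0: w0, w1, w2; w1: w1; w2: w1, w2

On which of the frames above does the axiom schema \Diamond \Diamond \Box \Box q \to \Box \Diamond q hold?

(a), (c)

This is the axiom for a generalized confluence (Geach) condition; its first-order frame correspondent is \forall x \forall y \forall z ((x R^2 y \wedge xRz) \to \exists w (y R^2 w \wedge zRw)).
(a): satisfies the condition.
(b): fails — uR²x, uRx but no t with xR²t and xRt.
(c): satisfies the condition.
Valid on: (a), (c).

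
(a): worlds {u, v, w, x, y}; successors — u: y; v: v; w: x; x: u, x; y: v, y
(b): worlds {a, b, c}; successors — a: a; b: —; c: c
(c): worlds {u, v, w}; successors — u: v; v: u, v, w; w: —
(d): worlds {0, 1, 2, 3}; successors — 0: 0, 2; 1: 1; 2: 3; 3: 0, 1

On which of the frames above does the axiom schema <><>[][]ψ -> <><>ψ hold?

(b), (d)

This is the axiom for a generalized confluence (Geach) condition; its first-order frame correspondent is forall x forall y (x R^2 y -> exists w (y R^2 w & x R^2 w)).
(a): fails — wR²u but no t with uR²t and wR²t.
(b): satisfies the condition.
(c): fails — uR²w but no t with wR²t and uR²t.
(d): satisfies the condition.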